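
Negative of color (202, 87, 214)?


Invert: (255-R, 255-G, 255-B)
R: 255-202 = 53
G: 255-87 = 168
B: 255-214 = 41
= RGB(53, 168, 41)


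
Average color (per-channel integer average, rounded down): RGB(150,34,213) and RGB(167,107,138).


Midpoint: each channel = ⌊(C₁+C₂)/2⌋
R: ⌊(150+167)/2⌋ = 158
G: ⌊(34+107)/2⌋ = 70
B: ⌊(213+138)/2⌋ = 175
= RGB(158, 70, 175)


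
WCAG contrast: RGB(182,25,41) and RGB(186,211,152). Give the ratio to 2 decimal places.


Linearize each sRGB channel c=v/255: c/12.92 if c ≤ 0.04045 else ((c+0.055)/1.055)^2.4
L = 0.2126×R_lin + 0.7152×G_lin + 0.0722×B_lin
Color 1 (182,25,41):
  R=182: 182/255≈0.7137 > 0.04045 → ((0.7137+0.055)/1.055)^2.4 ≈ 0.46778
  G=25: 25/255≈0.0980 > 0.04045 → ((0.0980+0.055)/1.055)^2.4 ≈ 0.00972
  B=41: 41/255≈0.1608 > 0.04045 → ((0.1608+0.055)/1.055)^2.4 ≈ 0.02217
  L1 = 0.2126×0.46778 + 0.7152×0.00972 + 0.0722×0.02217 ≈ 0.10800
Color 2 (186,211,152):
  R=186: 186/255≈0.7294 > 0.04045 → ((0.7294+0.055)/1.055)^2.4 ≈ 0.49102
  G=211: 211/255≈0.8275 > 0.04045 → ((0.8275+0.055)/1.055)^2.4 ≈ 0.65141
  B=152: 152/255≈0.5961 > 0.04045 → ((0.5961+0.055)/1.055)^2.4 ≈ 0.31399
  L2 = 0.2126×0.49102 + 0.7152×0.65141 + 0.0722×0.31399 ≈ 0.59295
Lighter = 0.59295, Darker = 0.10800
Ratio = (L_lighter + 0.05) / (L_darker + 0.05)
Ratio = (0.59295 + 0.05) / (0.10800 + 0.05) = 0.64295 / 0.15800 ≈ 4.0692
Ratio ≈ 4.07:1


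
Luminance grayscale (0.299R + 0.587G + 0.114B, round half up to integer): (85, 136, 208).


Gray = 0.299×R + 0.587×G + 0.114×B
Gray = 0.299×85 + 0.587×136 + 0.114×208
Gray = 25.415 + 79.832 + 23.712
Gray = 128.959 → round half up → 129
Gray = 129


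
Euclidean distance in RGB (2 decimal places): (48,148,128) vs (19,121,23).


d = √[(R₁-R₂)² + (G₁-G₂)² + (B₁-B₂)²]
d = √[(48-19)² + (148-121)² + (128-23)²]
d = √[841 + 729 + 11025]
d = √12595
d ≈ 112.23


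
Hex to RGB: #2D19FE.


2D → 45 (R)
19 → 25 (G)
FE → 254 (B)
= RGB(45, 25, 254)


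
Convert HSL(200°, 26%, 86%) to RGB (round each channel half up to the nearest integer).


H=200°, S=0.26, L=0.86
C = (1-|2L-1|)×S = (1-|0.72|)×0.26 = 0.0728
H' = H/60 = 200/60 ≈ 3.3333; X = C×(1-|H' mod 2 - 1|) ≈ 0.0485
m = L - C/2 = 0.86 - 0.0364 = 0.8236
Sector ⌊H'⌋ = 3 → (R',G',B') = (0.0, ≈0.0485, 0.0728)
RGB = ((R'+m)×255, (G'+m)×255, (B'+m)×255) = (210.018, 222.394, 228.582)
Round half up → RGB(210, 222, 229)


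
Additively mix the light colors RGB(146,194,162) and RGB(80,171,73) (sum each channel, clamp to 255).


Additive: each channel = min(255, C₁+C₂)
R: 146+80 = 226 → 226
G: 194+171 = 365 → 255
B: 162+73 = 235 → 235
= RGB(226, 255, 235)


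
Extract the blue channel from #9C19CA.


Color: #9C19CA
R = 9C = 156
G = 19 = 25
B = CA = 202
Blue = 202


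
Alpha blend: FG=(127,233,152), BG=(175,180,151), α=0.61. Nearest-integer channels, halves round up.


C = α×F + (1-α)×B, with 1-α = 0.39
R: 0.61×127 + 0.39×175 = 77.47 + 68.25 = 145.72 → 146
G: 0.61×233 + 0.39×180 = 142.13 + 70.20 = 212.33 → 212
B: 0.61×152 + 0.39×151 = 92.72 + 58.89 = 151.61 → 152
= RGB(146, 212, 152)


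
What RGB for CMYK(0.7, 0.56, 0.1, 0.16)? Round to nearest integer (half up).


R = 255 × (1-C) × (1-K) = 255 × 0.30 × 0.84 = 64.26 → 64
G = 255 × (1-M) × (1-K) = 255 × 0.44 × 0.84 = 94.248 → 94
B = 255 × (1-Y) × (1-K) = 255 × 0.90 × 0.84 = 192.78 → 193
= RGB(64, 94, 193)


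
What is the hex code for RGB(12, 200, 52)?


R = 12 → 0C (hex)
G = 200 → C8 (hex)
B = 52 → 34 (hex)
Hex = #0CC834


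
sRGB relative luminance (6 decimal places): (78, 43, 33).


Linearize each channel (sRGB transfer function): c = v/255; c_lin = c/12.92 if c ≤ 0.04045, else ((c+0.055)/1.055)^2.4
  R: 78/255 ≈ 0.305882 > 0.04045 → ((0.305882+0.055)/1.055)^2.4 ≈ 0.076185
  G: 43/255 ≈ 0.168627 > 0.04045 → ((0.168627+0.055)/1.055)^2.4 ≈ 0.024158
  B: 33/255 ≈ 0.129412 > 0.04045 → ((0.129412+0.055)/1.055)^2.4 ≈ 0.015209
R_lin = 0.076185, G_lin = 0.024158, B_lin = 0.015209
L = 0.2126×R + 0.7152×G + 0.0722×B
L = 0.2126×0.076185 + 0.7152×0.024158 + 0.0722×0.015209
L ≈ 0.034573


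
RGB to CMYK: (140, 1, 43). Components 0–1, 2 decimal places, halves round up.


R'=140/255≈0.5490, G'=1/255≈0.0039, B'=43/255≈0.1686
K = 1 - max(R',G',B') = 1 - 140/255 = 115/255 = 0.45098… → 0.45
(1-R'-K)/(1-K) simplifies to (max-R)/max with max = 140:
C = (140-140)/140 = 0/140 = 0 → 0.00
M = (140-1)/140 = 139/140 = 0.99285… → 0.99
Y = (140-43)/140 = 97/140 = 0.69285… → 0.69
= CMYK(0.00, 0.99, 0.69, 0.45)


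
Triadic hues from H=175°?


Triadic: equally spaced at 120° intervals
H1 = 175°
H2 = (175 + 120) mod 360 = 295°
H3 = (175 + 240) mod 360 = 55°
Triadic = 175°, 295°, 55°


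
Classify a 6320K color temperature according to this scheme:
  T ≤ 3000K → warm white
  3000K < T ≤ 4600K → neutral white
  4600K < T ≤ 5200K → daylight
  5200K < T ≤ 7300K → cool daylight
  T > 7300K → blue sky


Temperature: 6320K
5200K < 6320K ≤ 7300K → cool daylight
Classification: cool daylight


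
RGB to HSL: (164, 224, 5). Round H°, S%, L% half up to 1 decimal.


Normalize: R'=164/255≈0.6431, G'=224/255≈0.8784, B'=5/255≈0.0196
Max=224/255, Min=5/255, Δ=Max-Min=219/255
L = (Max+Min)/2 = (224+5)/510 = 229/510 = 0.44901… → L = 44.9%
L ≤ 0.5 → S = Δ/(Max+Min) = 219/(224+5) = 219/229 = 0.95633… → S = 95.6%
(the 1/255 factors cancel in S and H, so raw channel differences can be used)
Max is G' → H = 60 × ((B-R)/Δ + 2) = 60 × ((5-164)/219 + 2)
  -159/219 + 2 = -0.7260… + 2 = 1.2739…
  H = 60 × 1.2739… = 76.438…° → H = 76.4°
= HSL(76.4°, 95.6%, 44.9%)


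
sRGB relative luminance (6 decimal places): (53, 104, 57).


Linearize each channel (sRGB transfer function): c = v/255; c_lin = c/12.92 if c ≤ 0.04045, else ((c+0.055)/1.055)^2.4
  R: 53/255 ≈ 0.207843 > 0.04045 → ((0.207843+0.055)/1.055)^2.4 ≈ 0.035601
  G: 104/255 ≈ 0.407843 > 0.04045 → ((0.407843+0.055)/1.055)^2.4 ≈ 0.138432
  B: 57/255 ≈ 0.223529 > 0.04045 → ((0.223529+0.055)/1.055)^2.4 ≈ 0.040915
R_lin = 0.035601, G_lin = 0.138432, B_lin = 0.040915
L = 0.2126×R + 0.7152×G + 0.0722×B
L = 0.2126×0.035601 + 0.7152×0.138432 + 0.0722×0.040915
L ≈ 0.109529


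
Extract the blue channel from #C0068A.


Color: #C0068A
R = C0 = 192
G = 06 = 6
B = 8A = 138
Blue = 138


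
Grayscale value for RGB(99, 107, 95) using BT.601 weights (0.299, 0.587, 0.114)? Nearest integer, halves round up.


Gray = 0.299×R + 0.587×G + 0.114×B
Gray = 0.299×99 + 0.587×107 + 0.114×95
Gray = 29.601 + 62.809 + 10.830
Gray = 103.240 → round half up → 103
Gray = 103


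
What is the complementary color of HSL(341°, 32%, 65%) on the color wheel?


Complement = opposite side of color wheel = hue + 180°
H' = (341 + 180) mod 360 = 161°
S and L unchanged.
= HSL(161°, 32%, 65%)


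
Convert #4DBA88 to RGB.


4D → 77 (R)
BA → 186 (G)
88 → 136 (B)
= RGB(77, 186, 136)


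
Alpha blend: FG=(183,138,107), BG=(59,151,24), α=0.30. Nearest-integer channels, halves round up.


C = α×F + (1-α)×B, with 1-α = 0.70
R: 0.30×183 + 0.70×59 = 54.90 + 41.30 = 96.20 → 96
G: 0.30×138 + 0.70×151 = 41.40 + 105.70 = 147.10 → 147
B: 0.30×107 + 0.70×24 = 32.10 + 16.80 = 48.90 → 49
= RGB(96, 147, 49)


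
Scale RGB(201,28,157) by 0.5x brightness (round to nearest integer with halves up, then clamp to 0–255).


Multiply each channel by 0.5, round half up, clamp to [0, 255]
R: 201×0.5 = 100.5 → round → 101
G: 28×0.5 = 14
B: 157×0.5 = 78.5 → round → 79
= RGB(101, 14, 79)


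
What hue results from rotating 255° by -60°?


New hue = (H + rotation) mod 360
New hue = (255 -60) mod 360
= 195 mod 360
= 195°


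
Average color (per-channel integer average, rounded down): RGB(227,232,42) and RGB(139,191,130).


Midpoint: each channel = ⌊(C₁+C₂)/2⌋
R: ⌊(227+139)/2⌋ = 183
G: ⌊(232+191)/2⌋ = 211
B: ⌊(42+130)/2⌋ = 86
= RGB(183, 211, 86)


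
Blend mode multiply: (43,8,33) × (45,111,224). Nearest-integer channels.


Multiply: C = A×B/255, rounded to nearest integer
R: 43×45/255 = 1935/255 ≈ 7.588 → 8
G: 8×111/255 = 888/255 ≈ 3.482 → 3
B: 33×224/255 = 7392/255 ≈ 28.988 → 29
= RGB(8, 3, 29)


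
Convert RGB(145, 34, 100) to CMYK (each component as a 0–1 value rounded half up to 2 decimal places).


R'=145/255≈0.5686, G'=34/255≈0.1333, B'=100/255≈0.3922
K = 1 - max(R',G',B') = 1 - 145/255 = 110/255 = 0.43137… → 0.43
(1-R'-K)/(1-K) simplifies to (max-R)/max with max = 145:
C = (145-145)/145 = 0/145 = 0 → 0.00
M = (145-34)/145 = 111/145 = 0.76551… → 0.77
Y = (145-100)/145 = 45/145 = 0.31034… → 0.31
= CMYK(0.00, 0.77, 0.31, 0.43)


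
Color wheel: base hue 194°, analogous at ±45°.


Base hue: 194°
Left analog: (194 - 45) mod 360 = 149°
Right analog: (194 + 45) mod 360 = 239°
Analogous hues = 149° and 239°


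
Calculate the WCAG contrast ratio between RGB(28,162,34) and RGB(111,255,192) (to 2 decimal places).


Linearize each sRGB channel c=v/255: c/12.92 if c ≤ 0.04045 else ((c+0.055)/1.055)^2.4
L = 0.2126×R_lin + 0.7152×G_lin + 0.0722×B_lin
Color 1 (28,162,34):
  R=28: 28/255≈0.1098 > 0.04045 → ((0.1098+0.055)/1.055)^2.4 ≈ 0.01161
  G=162: 162/255≈0.6353 > 0.04045 → ((0.6353+0.055)/1.055)^2.4 ≈ 0.36131
  B=34: 34/255≈0.1333 > 0.04045 → ((0.1333+0.055)/1.055)^2.4 ≈ 0.01600
  L1 = 0.2126×0.01161 + 0.7152×0.36131 + 0.0722×0.01600 ≈ 0.26203
Color 2 (111,255,192):
  R=111: 111/255≈0.4353 > 0.04045 → ((0.4353+0.055)/1.055)^2.4 ≈ 0.15896
  G=255: 255/255≈1.0000 > 0.04045 → ((1.0000+0.055)/1.055)^2.4 ≈ 1.00000
  B=192: 192/255≈0.7529 > 0.04045 → ((0.7529+0.055)/1.055)^2.4 ≈ 0.52712
  L2 = 0.2126×0.15896 + 0.7152×1.00000 + 0.0722×0.52712 ≈ 0.78705
Lighter = 0.78705, Darker = 0.26203
Ratio = (L_lighter + 0.05) / (L_darker + 0.05)
Ratio = (0.78705 + 0.05) / (0.26203 + 0.05) = 0.83705 / 0.31203 ≈ 2.6826
Ratio ≈ 2.68:1


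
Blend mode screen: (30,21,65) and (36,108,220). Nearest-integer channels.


Screen: C = 255 - (255-A)×(255-B)/255, rounded to nearest integer
R: 255 - (255-30)×(255-36)/255 = 255 - 49275/255 ≈ 255 - 193.235 = 61.765 → 62
G: 255 - (255-21)×(255-108)/255 = 255 - 34398/255 ≈ 255 - 134.894 = 120.106 → 120
B: 255 - (255-65)×(255-220)/255 = 255 - 6650/255 ≈ 255 - 26.078 = 228.922 → 229
= RGB(62, 120, 229)


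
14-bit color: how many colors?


Colors = 2^bits = 2^14
= 16,384 colors


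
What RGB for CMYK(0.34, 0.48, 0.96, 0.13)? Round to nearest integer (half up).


R = 255 × (1-C) × (1-K) = 255 × 0.66 × 0.87 = 146.421 → 146
G = 255 × (1-M) × (1-K) = 255 × 0.52 × 0.87 = 115.362 → 115
B = 255 × (1-Y) × (1-K) = 255 × 0.04 × 0.87 = 8.874 → 9
= RGB(146, 115, 9)


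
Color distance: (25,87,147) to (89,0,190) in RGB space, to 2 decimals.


d = √[(R₁-R₂)² + (G₁-G₂)² + (B₁-B₂)²]
d = √[(25-89)² + (87-0)² + (147-190)²]
d = √[4096 + 7569 + 1849]
d = √13514
d ≈ 116.25


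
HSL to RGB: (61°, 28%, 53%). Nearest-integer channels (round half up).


H=61°, S=0.28, L=0.53
C = (1-|2L-1|)×S = (1-|0.06|)×0.28 = 0.2632
H' = H/60 = 61/60 ≈ 1.0167; X = C×(1-|H' mod 2 - 1|) ≈ 0.2588
m = L - C/2 = 0.53 - 0.1316 = 0.3984
Sector ⌊H'⌋ = 1 → (R',G',B') = (≈0.2588, 0.2632, 0.0)
RGB = ((R'+m)×255, (G'+m)×255, (B'+m)×255) = (167.5894, 168.708, 101.592)
Round half up → RGB(168, 169, 102)


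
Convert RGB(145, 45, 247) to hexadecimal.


R = 145 → 91 (hex)
G = 45 → 2D (hex)
B = 247 → F7 (hex)
Hex = #912DF7


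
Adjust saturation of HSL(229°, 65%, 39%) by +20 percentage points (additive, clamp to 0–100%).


Original S = 65%
Adjustment = +20 percentage points
New S = 65 + (20) = 85
Clamp to [0, 100] → 85
= HSL(229°, 85%, 39%)


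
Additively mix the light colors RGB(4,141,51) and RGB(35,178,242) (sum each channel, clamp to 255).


Additive: each channel = min(255, C₁+C₂)
R: 4+35 = 39 → 39
G: 141+178 = 319 → 255
B: 51+242 = 293 → 255
= RGB(39, 255, 255)


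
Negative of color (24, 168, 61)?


Invert: (255-R, 255-G, 255-B)
R: 255-24 = 231
G: 255-168 = 87
B: 255-61 = 194
= RGB(231, 87, 194)


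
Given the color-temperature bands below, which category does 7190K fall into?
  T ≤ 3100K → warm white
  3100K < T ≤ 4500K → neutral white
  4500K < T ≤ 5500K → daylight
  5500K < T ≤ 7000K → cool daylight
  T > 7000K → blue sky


Temperature: 7190K
7190K > 7000K → blue sky
Classification: blue sky


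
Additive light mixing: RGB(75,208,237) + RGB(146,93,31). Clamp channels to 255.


Additive: each channel = min(255, C₁+C₂)
R: 75+146 = 221 → 221
G: 208+93 = 301 → 255
B: 237+31 = 268 → 255
= RGB(221, 255, 255)


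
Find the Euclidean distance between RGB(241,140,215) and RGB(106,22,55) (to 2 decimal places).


d = √[(R₁-R₂)² + (G₁-G₂)² + (B₁-B₂)²]
d = √[(241-106)² + (140-22)² + (215-55)²]
d = √[18225 + 13924 + 25600]
d = √57749
d ≈ 240.31


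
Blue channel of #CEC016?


Color: #CEC016
R = CE = 206
G = C0 = 192
B = 16 = 22
Blue = 22


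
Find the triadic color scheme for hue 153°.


Triadic: equally spaced at 120° intervals
H1 = 153°
H2 = (153 + 120) mod 360 = 273°
H3 = (153 + 240) mod 360 = 33°
Triadic = 153°, 273°, 33°


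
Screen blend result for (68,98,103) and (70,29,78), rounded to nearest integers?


Screen: C = 255 - (255-A)×(255-B)/255, rounded to nearest integer
R: 255 - (255-68)×(255-70)/255 = 255 - 34595/255 ≈ 255 - 135.667 = 119.333 → 119
G: 255 - (255-98)×(255-29)/255 = 255 - 35482/255 ≈ 255 - 139.145 = 115.855 → 116
B: 255 - (255-103)×(255-78)/255 = 255 - 26904/255 ≈ 255 - 105.506 = 149.494 → 149
= RGB(119, 116, 149)


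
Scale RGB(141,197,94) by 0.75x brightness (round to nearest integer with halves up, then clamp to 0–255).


Multiply each channel by 0.75, round half up, clamp to [0, 255]
R: 141×0.75 = 105.75 → round → 106
G: 197×0.75 = 147.75 → round → 148
B: 94×0.75 = 70.5 → round → 71
= RGB(106, 148, 71)


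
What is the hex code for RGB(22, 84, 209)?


R = 22 → 16 (hex)
G = 84 → 54 (hex)
B = 209 → D1 (hex)
Hex = #1654D1


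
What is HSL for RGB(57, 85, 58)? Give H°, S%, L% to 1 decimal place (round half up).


Normalize: R'=57/255≈0.2235, G'=85/255≈0.3333, B'=58/255≈0.2275
Max=85/255, Min=57/255, Δ=Max-Min=28/255
L = (Max+Min)/2 = (85+57)/510 = 142/510 = 0.27843… → L = 27.8%
L ≤ 0.5 → S = Δ/(Max+Min) = 28/(85+57) = 28/142 = 0.19718… → S = 19.7%
(the 1/255 factors cancel in S and H, so raw channel differences can be used)
Max is G' → H = 60 × ((B-R)/Δ + 2) = 60 × ((58-57)/28 + 2)
  1/28 + 2 = 0.0357… + 2 = 2.0357…
  H = 60 × 2.0357… = 122.142…° → H = 122.1°
= HSL(122.1°, 19.7%, 27.8%)


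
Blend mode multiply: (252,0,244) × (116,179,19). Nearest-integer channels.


Multiply: C = A×B/255, rounded to nearest integer
R: 252×116/255 = 29232/255 ≈ 114.635 → 115
G: 0×179/255 = 0/255 ≈ 0.000 → 0
B: 244×19/255 = 4636/255 ≈ 18.180 → 18
= RGB(115, 0, 18)


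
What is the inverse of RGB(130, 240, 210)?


Invert: (255-R, 255-G, 255-B)
R: 255-130 = 125
G: 255-240 = 15
B: 255-210 = 45
= RGB(125, 15, 45)


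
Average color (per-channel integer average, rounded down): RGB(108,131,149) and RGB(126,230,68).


Midpoint: each channel = ⌊(C₁+C₂)/2⌋
R: ⌊(108+126)/2⌋ = 117
G: ⌊(131+230)/2⌋ = 180
B: ⌊(149+68)/2⌋ = 108
= RGB(117, 180, 108)


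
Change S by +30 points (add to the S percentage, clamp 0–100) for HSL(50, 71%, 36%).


Original S = 71%
Adjustment = +30 percentage points
New S = 71 + (30) = 101
Clamp to [0, 100] → 100
= HSL(50°, 100%, 36%)


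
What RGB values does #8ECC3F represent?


8E → 142 (R)
CC → 204 (G)
3F → 63 (B)
= RGB(142, 204, 63)


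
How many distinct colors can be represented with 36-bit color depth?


Colors = 2^bits = 2^36
= 68,719,476,736 colors


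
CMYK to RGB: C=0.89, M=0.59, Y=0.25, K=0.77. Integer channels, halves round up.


R = 255 × (1-C) × (1-K) = 255 × 0.11 × 0.23 = 6.4515 → 6
G = 255 × (1-M) × (1-K) = 255 × 0.41 × 0.23 = 24.0465 → 24
B = 255 × (1-Y) × (1-K) = 255 × 0.75 × 0.23 = 43.9875 → 44
= RGB(6, 24, 44)


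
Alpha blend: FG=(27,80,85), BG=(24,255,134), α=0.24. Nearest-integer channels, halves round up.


C = α×F + (1-α)×B, with 1-α = 0.76
R: 0.24×27 + 0.76×24 = 6.48 + 18.24 = 24.72 → 25
G: 0.24×80 + 0.76×255 = 19.20 + 193.80 = 213.00 → 213
B: 0.24×85 + 0.76×134 = 20.40 + 101.84 = 122.24 → 122
= RGB(25, 213, 122)


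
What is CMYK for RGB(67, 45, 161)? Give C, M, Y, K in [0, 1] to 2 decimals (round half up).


R'=67/255≈0.2627, G'=45/255≈0.1765, B'=161/255≈0.6314
K = 1 - max(R',G',B') = 1 - 161/255 = 94/255 = 0.36862… → 0.37
(1-R'-K)/(1-K) simplifies to (max-R)/max with max = 161:
C = (161-67)/161 = 94/161 = 0.58385… → 0.58
M = (161-45)/161 = 116/161 = 0.72049… → 0.72
Y = (161-161)/161 = 0/161 = 0 → 0.00
= CMYK(0.58, 0.72, 0.00, 0.37)


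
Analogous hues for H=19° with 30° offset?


Base hue: 19°
Left analog: (19 - 30) mod 360 = 349°
Right analog: (19 + 30) mod 360 = 49°
Analogous hues = 349° and 49°


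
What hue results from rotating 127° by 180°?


New hue = (H + rotation) mod 360
New hue = (127 + 180) mod 360
= 307 mod 360
= 307°


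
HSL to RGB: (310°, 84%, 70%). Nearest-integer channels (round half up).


H=310°, S=0.84, L=0.70
C = (1-|2L-1|)×S = (1-|0.40|)×0.84 = 0.504
H' = H/60 = 310/60 ≈ 5.1667; X = C×(1-|H' mod 2 - 1|) = 0.42
m = L - C/2 = 0.70 - 0.252 = 0.448
Sector ⌊H'⌋ = 5 → (R',G',B') = (0.504, 0.0, 0.42)
RGB = ((R'+m)×255, (G'+m)×255, (B'+m)×255) = (242.76, 114.24, 221.34)
Round half up → RGB(243, 114, 221)


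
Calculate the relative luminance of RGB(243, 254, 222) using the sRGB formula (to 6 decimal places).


Linearize each channel (sRGB transfer function): c = v/255; c_lin = c/12.92 if c ≤ 0.04045, else ((c+0.055)/1.055)^2.4
  R: 243/255 ≈ 0.952941 > 0.04045 → ((0.952941+0.055)/1.055)^2.4 ≈ 0.896269
  G: 254/255 ≈ 0.996078 > 0.04045 → ((0.996078+0.055)/1.055)^2.4 ≈ 0.991102
  B: 222/255 ≈ 0.870588 > 0.04045 → ((0.870588+0.055)/1.055)^2.4 ≈ 0.730461
R_lin = 0.896269, G_lin = 0.991102, B_lin = 0.730461
L = 0.2126×R + 0.7152×G + 0.0722×B
L = 0.2126×0.896269 + 0.7152×0.991102 + 0.0722×0.730461
L ≈ 0.952122


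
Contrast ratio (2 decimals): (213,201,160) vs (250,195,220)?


Linearize each sRGB channel c=v/255: c/12.92 if c ≤ 0.04045 else ((c+0.055)/1.055)^2.4
L = 0.2126×R_lin + 0.7152×G_lin + 0.0722×B_lin
Color 1 (213,201,160):
  R=213: 213/255≈0.8353 > 0.04045 → ((0.8353+0.055)/1.055)^2.4 ≈ 0.66539
  G=201: 201/255≈0.7882 > 0.04045 → ((0.7882+0.055)/1.055)^2.4 ≈ 0.58408
  B=160: 160/255≈0.6275 > 0.04045 → ((0.6275+0.055)/1.055)^2.4 ≈ 0.35153
  L1 = 0.2126×0.66539 + 0.7152×0.58408 + 0.0722×0.35153 ≈ 0.58457
Color 2 (250,195,220):
  R=250: 250/255≈0.9804 > 0.04045 → ((0.9804+0.055)/1.055)^2.4 ≈ 0.95597
  G=195: 195/255≈0.7647 > 0.04045 → ((0.7647+0.055)/1.055)^2.4 ≈ 0.54572
  B=220: 220/255≈0.8627 > 0.04045 → ((0.8627+0.055)/1.055)^2.4 ≈ 0.71569
  L2 = 0.2126×0.95597 + 0.7152×0.54572 + 0.0722×0.71569 ≈ 0.64522
Lighter = 0.64522, Darker = 0.58457
Ratio = (L_lighter + 0.05) / (L_darker + 0.05)
Ratio = (0.64522 + 0.05) / (0.58457 + 0.05) = 0.69522 / 0.63457 ≈ 1.0956
Ratio ≈ 1.10:1


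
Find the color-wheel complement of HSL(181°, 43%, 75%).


Complement = opposite side of color wheel = hue + 180°
H' = (181 + 180) mod 360 = 1°
S and L unchanged.
= HSL(1°, 43%, 75%)


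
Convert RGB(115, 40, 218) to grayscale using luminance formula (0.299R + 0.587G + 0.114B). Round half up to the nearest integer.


Gray = 0.299×R + 0.587×G + 0.114×B
Gray = 0.299×115 + 0.587×40 + 0.114×218
Gray = 34.385 + 23.480 + 24.852
Gray = 82.717 → round half up → 83
Gray = 83


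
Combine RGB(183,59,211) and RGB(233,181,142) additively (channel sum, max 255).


Additive: each channel = min(255, C₁+C₂)
R: 183+233 = 416 → 255
G: 59+181 = 240 → 240
B: 211+142 = 353 → 255
= RGB(255, 240, 255)


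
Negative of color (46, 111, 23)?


Invert: (255-R, 255-G, 255-B)
R: 255-46 = 209
G: 255-111 = 144
B: 255-23 = 232
= RGB(209, 144, 232)


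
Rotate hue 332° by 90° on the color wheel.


New hue = (H + rotation) mod 360
New hue = (332 + 90) mod 360
= 422 mod 360
= 62°


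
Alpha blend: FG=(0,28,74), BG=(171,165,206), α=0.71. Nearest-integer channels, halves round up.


C = α×F + (1-α)×B, with 1-α = 0.29
R: 0.71×0 + 0.29×171 = 0.00 + 49.59 = 49.59 → 50
G: 0.71×28 + 0.29×165 = 19.88 + 47.85 = 67.73 → 68
B: 0.71×74 + 0.29×206 = 52.54 + 59.74 = 112.28 → 112
= RGB(50, 68, 112)


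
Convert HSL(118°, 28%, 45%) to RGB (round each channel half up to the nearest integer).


H=118°, S=0.28, L=0.45
C = (1-|2L-1|)×S = (1-|-0.10|)×0.28 = 0.252
H' = H/60 = 118/60 ≈ 1.9667; X = C×(1-|H' mod 2 - 1|) = 0.0084
m = L - C/2 = 0.45 - 0.126 = 0.324
Sector ⌊H'⌋ = 1 → (R',G',B') = (0.0084, 0.252, 0.0)
RGB = ((R'+m)×255, (G'+m)×255, (B'+m)×255) = (84.762, 146.88, 82.62)
Round half up → RGB(85, 147, 83)


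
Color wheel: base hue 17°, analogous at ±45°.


Base hue: 17°
Left analog: (17 - 45) mod 360 = 332°
Right analog: (17 + 45) mod 360 = 62°
Analogous hues = 332° and 62°


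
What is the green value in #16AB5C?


Color: #16AB5C
R = 16 = 22
G = AB = 171
B = 5C = 92
Green = 171


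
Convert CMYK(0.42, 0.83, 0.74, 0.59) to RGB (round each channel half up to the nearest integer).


R = 255 × (1-C) × (1-K) = 255 × 0.58 × 0.41 = 60.639 → 61
G = 255 × (1-M) × (1-K) = 255 × 0.17 × 0.41 = 17.7735 → 18
B = 255 × (1-Y) × (1-K) = 255 × 0.26 × 0.41 = 27.183 → 27
= RGB(61, 18, 27)


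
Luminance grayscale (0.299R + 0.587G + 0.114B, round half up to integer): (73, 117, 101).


Gray = 0.299×R + 0.587×G + 0.114×B
Gray = 0.299×73 + 0.587×117 + 0.114×101
Gray = 21.827 + 68.679 + 11.514
Gray = 102.020 → round half up → 102
Gray = 102


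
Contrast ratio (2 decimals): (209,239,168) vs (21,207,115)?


Linearize each sRGB channel c=v/255: c/12.92 if c ≤ 0.04045 else ((c+0.055)/1.055)^2.4
L = 0.2126×R_lin + 0.7152×G_lin + 0.0722×B_lin
Color 1 (209,239,168):
  R=209: 209/255≈0.8196 > 0.04045 → ((0.8196+0.055)/1.055)^2.4 ≈ 0.63760
  G=239: 239/255≈0.9373 > 0.04045 → ((0.9373+0.055)/1.055)^2.4 ≈ 0.86316
  B=168: 168/255≈0.6588 > 0.04045 → ((0.6588+0.055)/1.055)^2.4 ≈ 0.39157
  L1 = 0.2126×0.63760 + 0.7152×0.86316 + 0.0722×0.39157 ≈ 0.78115
Color 2 (21,207,115):
  R=21: 21/255≈0.0824 > 0.04045 → ((0.0824+0.055)/1.055)^2.4 ≈ 0.00750
  G=207: 207/255≈0.8118 > 0.04045 → ((0.8118+0.055)/1.055)^2.4 ≈ 0.62396
  B=115: 115/255≈0.4510 > 0.04045 → ((0.4510+0.055)/1.055)^2.4 ≈ 0.17144
  L2 = 0.2126×0.00750 + 0.7152×0.62396 + 0.0722×0.17144 ≈ 0.46023
Lighter = 0.78115, Darker = 0.46023
Ratio = (L_lighter + 0.05) / (L_darker + 0.05)
Ratio = (0.78115 + 0.05) / (0.46023 + 0.05) = 0.83115 / 0.51023 ≈ 1.6290
Ratio ≈ 1.63:1


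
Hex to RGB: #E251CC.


E2 → 226 (R)
51 → 81 (G)
CC → 204 (B)
= RGB(226, 81, 204)


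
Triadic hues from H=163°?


Triadic: equally spaced at 120° intervals
H1 = 163°
H2 = (163 + 120) mod 360 = 283°
H3 = (163 + 240) mod 360 = 43°
Triadic = 163°, 283°, 43°


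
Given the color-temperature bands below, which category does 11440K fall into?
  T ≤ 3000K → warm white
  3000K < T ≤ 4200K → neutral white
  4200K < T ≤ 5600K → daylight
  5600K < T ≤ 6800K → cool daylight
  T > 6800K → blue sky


Temperature: 11440K
11440K > 6800K → blue sky
Classification: blue sky


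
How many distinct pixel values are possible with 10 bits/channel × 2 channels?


Total bits = 10 bits/channel × 2 channels = 20 bits
Distinct pixel values = 2^20
= 1,048,576 pixel values


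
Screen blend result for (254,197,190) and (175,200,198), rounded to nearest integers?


Screen: C = 255 - (255-A)×(255-B)/255, rounded to nearest integer
R: 255 - (255-254)×(255-175)/255 = 255 - 80/255 ≈ 255 - 0.314 = 254.686 → 255
G: 255 - (255-197)×(255-200)/255 = 255 - 3190/255 ≈ 255 - 12.510 = 242.490 → 242
B: 255 - (255-190)×(255-198)/255 = 255 - 3705/255 ≈ 255 - 14.529 = 240.471 → 240
= RGB(255, 242, 240)


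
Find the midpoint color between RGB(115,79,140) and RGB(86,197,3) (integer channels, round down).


Midpoint: each channel = ⌊(C₁+C₂)/2⌋
R: ⌊(115+86)/2⌋ = 100
G: ⌊(79+197)/2⌋ = 138
B: ⌊(140+3)/2⌋ = 71
= RGB(100, 138, 71)


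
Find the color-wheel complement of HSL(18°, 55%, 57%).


Complement = opposite side of color wheel = hue + 180°
H' = (18 + 180) mod 360 = 198°
S and L unchanged.
= HSL(198°, 55%, 57%)


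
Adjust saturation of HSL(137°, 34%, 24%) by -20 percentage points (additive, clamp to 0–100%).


Original S = 34%
Adjustment = -20 percentage points
New S = 34 + (-20) = 14
Clamp to [0, 100] → 14
= HSL(137°, 14%, 24%)


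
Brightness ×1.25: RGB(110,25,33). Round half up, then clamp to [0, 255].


Multiply each channel by 1.25, round half up, clamp to [0, 255]
R: 110×1.25 = 137.5 → round → 138
G: 25×1.25 = 31.25 → round → 31
B: 33×1.25 = 41.25 → round → 41
= RGB(138, 31, 41)


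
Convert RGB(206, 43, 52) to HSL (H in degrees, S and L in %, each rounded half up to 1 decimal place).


Normalize: R'=206/255≈0.8078, G'=43/255≈0.1686, B'=52/255≈0.2039
Max=206/255, Min=43/255, Δ=Max-Min=163/255
L = (Max+Min)/2 = (206+43)/510 = 249/510 = 0.48823… → L = 48.8%
L ≤ 0.5 → S = Δ/(Max+Min) = 163/(206+43) = 163/249 = 0.65461… → S = 65.5%
(the 1/255 factors cancel in S and H, so raw channel differences can be used)
Max is R' → H = 60 × (((G-B)/Δ) mod 6) = 60 × (((43-52)/163) mod 6)
  (-9)/163 = -0.0552…; negative, so add 6 → 5.9447…
  H = 60 × 5.9447… = 356.687…° → H = 356.7°
= HSL(356.7°, 65.5%, 48.8%)


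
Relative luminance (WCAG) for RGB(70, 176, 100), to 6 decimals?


Linearize each channel (sRGB transfer function): c = v/255; c_lin = c/12.92 if c ≤ 0.04045, else ((c+0.055)/1.055)^2.4
  R: 70/255 ≈ 0.274510 > 0.04045 → ((0.274510+0.055)/1.055)^2.4 ≈ 0.061246
  G: 176/255 ≈ 0.690196 > 0.04045 → ((0.690196+0.055)/1.055)^2.4 ≈ 0.434154
  B: 100/255 ≈ 0.392157 > 0.04045 → ((0.392157+0.055)/1.055)^2.4 ≈ 0.127438
R_lin = 0.061246, G_lin = 0.434154, B_lin = 0.127438
L = 0.2126×R + 0.7152×G + 0.0722×B
L = 0.2126×0.061246 + 0.7152×0.434154 + 0.0722×0.127438
L ≈ 0.332729


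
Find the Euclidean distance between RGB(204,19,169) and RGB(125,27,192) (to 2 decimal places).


d = √[(R₁-R₂)² + (G₁-G₂)² + (B₁-B₂)²]
d = √[(204-125)² + (19-27)² + (169-192)²]
d = √[6241 + 64 + 529]
d = √6834
d ≈ 82.67


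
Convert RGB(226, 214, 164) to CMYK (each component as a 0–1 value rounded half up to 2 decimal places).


R'=226/255≈0.8863, G'=214/255≈0.8392, B'=164/255≈0.6431
K = 1 - max(R',G',B') = 1 - 226/255 = 29/255 = 0.11372… → 0.11
(1-R'-K)/(1-K) simplifies to (max-R)/max with max = 226:
C = (226-226)/226 = 0/226 = 0 → 0.00
M = (226-214)/226 = 12/226 = 0.05309… → 0.05
Y = (226-164)/226 = 62/226 = 0.27433… → 0.27
= CMYK(0.00, 0.05, 0.27, 0.11)


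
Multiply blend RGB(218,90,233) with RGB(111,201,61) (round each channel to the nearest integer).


Multiply: C = A×B/255, rounded to nearest integer
R: 218×111/255 = 24198/255 ≈ 94.894 → 95
G: 90×201/255 = 18090/255 ≈ 70.941 → 71
B: 233×61/255 = 14213/255 ≈ 55.737 → 56
= RGB(95, 71, 56)


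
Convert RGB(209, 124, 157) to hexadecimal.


R = 209 → D1 (hex)
G = 124 → 7C (hex)
B = 157 → 9D (hex)
Hex = #D17C9D


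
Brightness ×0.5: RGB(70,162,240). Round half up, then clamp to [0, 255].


Multiply each channel by 0.5, round half up, clamp to [0, 255]
R: 70×0.5 = 35
G: 162×0.5 = 81
B: 240×0.5 = 120
= RGB(35, 81, 120)


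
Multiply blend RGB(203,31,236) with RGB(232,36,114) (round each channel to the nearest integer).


Multiply: C = A×B/255, rounded to nearest integer
R: 203×232/255 = 47096/255 ≈ 184.690 → 185
G: 31×36/255 = 1116/255 ≈ 4.376 → 4
B: 236×114/255 = 26904/255 ≈ 105.506 → 106
= RGB(185, 4, 106)


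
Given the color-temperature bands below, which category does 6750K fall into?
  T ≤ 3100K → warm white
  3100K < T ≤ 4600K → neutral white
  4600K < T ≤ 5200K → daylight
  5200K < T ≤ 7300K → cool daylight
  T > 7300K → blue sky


Temperature: 6750K
5200K < 6750K ≤ 7300K → cool daylight
Classification: cool daylight


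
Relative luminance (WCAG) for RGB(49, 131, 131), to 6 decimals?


Linearize each channel (sRGB transfer function): c = v/255; c_lin = c/12.92 if c ≤ 0.04045, else ((c+0.055)/1.055)^2.4
  R: 49/255 ≈ 0.192157 > 0.04045 → ((0.192157+0.055)/1.055)^2.4 ≈ 0.030713
  G: 131/255 ≈ 0.513725 > 0.04045 → ((0.513725+0.055)/1.055)^2.4 ≈ 0.226966
  B: 131/255 ≈ 0.513725 > 0.04045 → ((0.513725+0.055)/1.055)^2.4 ≈ 0.226966
R_lin = 0.030713, G_lin = 0.226966, B_lin = 0.226966
L = 0.2126×R + 0.7152×G + 0.0722×B
L = 0.2126×0.030713 + 0.7152×0.226966 + 0.0722×0.226966
L ≈ 0.185243


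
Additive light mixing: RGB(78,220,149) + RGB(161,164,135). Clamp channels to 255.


Additive: each channel = min(255, C₁+C₂)
R: 78+161 = 239 → 239
G: 220+164 = 384 → 255
B: 149+135 = 284 → 255
= RGB(239, 255, 255)


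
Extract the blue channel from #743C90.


Color: #743C90
R = 74 = 116
G = 3C = 60
B = 90 = 144
Blue = 144


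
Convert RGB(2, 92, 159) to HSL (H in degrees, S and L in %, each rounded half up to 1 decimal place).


Normalize: R'=2/255≈0.0078, G'=92/255≈0.3608, B'=159/255≈0.6235
Max=159/255, Min=2/255, Δ=Max-Min=157/255
L = (Max+Min)/2 = (159+2)/510 = 161/510 = 0.31568… → L = 31.6%
L ≤ 0.5 → S = Δ/(Max+Min) = 157/(159+2) = 157/161 = 0.97515… → S = 97.5%
(the 1/255 factors cancel in S and H, so raw channel differences can be used)
Max is B' → H = 60 × ((R-G)/Δ + 4) = 60 × ((2-92)/157 + 4)
  -90/157 + 4 = -0.5732… + 4 = 3.4267…
  H = 60 × 3.4267… = 205.605…° → H = 205.6°
= HSL(205.6°, 97.5%, 31.6%)


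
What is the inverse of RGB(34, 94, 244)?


Invert: (255-R, 255-G, 255-B)
R: 255-34 = 221
G: 255-94 = 161
B: 255-244 = 11
= RGB(221, 161, 11)


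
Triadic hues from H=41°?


Triadic: equally spaced at 120° intervals
H1 = 41°
H2 = (41 + 120) mod 360 = 161°
H3 = (41 + 240) mod 360 = 281°
Triadic = 41°, 161°, 281°


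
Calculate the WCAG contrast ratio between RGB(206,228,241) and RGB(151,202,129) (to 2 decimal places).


Linearize each sRGB channel c=v/255: c/12.92 if c ≤ 0.04045 else ((c+0.055)/1.055)^2.4
L = 0.2126×R_lin + 0.7152×G_lin + 0.0722×B_lin
Color 1 (206,228,241):
  R=206: 206/255≈0.8078 > 0.04045 → ((0.8078+0.055)/1.055)^2.4 ≈ 0.61721
  G=228: 228/255≈0.8941 > 0.04045 → ((0.8941+0.055)/1.055)^2.4 ≈ 0.77582
  B=241: 241/255≈0.9451 > 0.04045 → ((0.9451+0.055)/1.055)^2.4 ≈ 0.87962
  L1 = 0.2126×0.61721 + 0.7152×0.77582 + 0.0722×0.87962 ≈ 0.74959
Color 2 (151,202,129):
  R=151: 151/255≈0.5922 > 0.04045 → ((0.5922+0.055)/1.055)^2.4 ≈ 0.30947
  G=202: 202/255≈0.7922 > 0.04045 → ((0.7922+0.055)/1.055)^2.4 ≈ 0.59062
  B=129: 129/255≈0.5059 > 0.04045 → ((0.5059+0.055)/1.055)^2.4 ≈ 0.21953
  L2 = 0.2126×0.30947 + 0.7152×0.59062 + 0.0722×0.21953 ≈ 0.50405
Lighter = 0.74959, Darker = 0.50405
Ratio = (L_lighter + 0.05) / (L_darker + 0.05)
Ratio = (0.74959 + 0.05) / (0.50405 + 0.05) = 0.79959 / 0.55405 ≈ 1.4432
Ratio ≈ 1.44:1


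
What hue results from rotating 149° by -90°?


New hue = (H + rotation) mod 360
New hue = (149 -90) mod 360
= 59 mod 360
= 59°


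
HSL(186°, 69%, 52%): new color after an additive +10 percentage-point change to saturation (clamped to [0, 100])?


Original S = 69%
Adjustment = +10 percentage points
New S = 69 + (10) = 79
Clamp to [0, 100] → 79
= HSL(186°, 79%, 52%)


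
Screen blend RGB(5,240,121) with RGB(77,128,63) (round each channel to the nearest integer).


Screen: C = 255 - (255-A)×(255-B)/255, rounded to nearest integer
R: 255 - (255-5)×(255-77)/255 = 255 - 44500/255 ≈ 255 - 174.510 = 80.490 → 80
G: 255 - (255-240)×(255-128)/255 = 255 - 1905/255 ≈ 255 - 7.471 = 247.529 → 248
B: 255 - (255-121)×(255-63)/255 = 255 - 25728/255 ≈ 255 - 100.894 = 154.106 → 154
= RGB(80, 248, 154)


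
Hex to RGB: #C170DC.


C1 → 193 (R)
70 → 112 (G)
DC → 220 (B)
= RGB(193, 112, 220)


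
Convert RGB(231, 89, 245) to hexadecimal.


R = 231 → E7 (hex)
G = 89 → 59 (hex)
B = 245 → F5 (hex)
Hex = #E759F5


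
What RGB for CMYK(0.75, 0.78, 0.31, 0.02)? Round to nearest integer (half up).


R = 255 × (1-C) × (1-K) = 255 × 0.25 × 0.98 = 62.475 → 62
G = 255 × (1-M) × (1-K) = 255 × 0.22 × 0.98 = 54.978 → 55
B = 255 × (1-Y) × (1-K) = 255 × 0.69 × 0.98 = 172.431 → 172
= RGB(62, 55, 172)


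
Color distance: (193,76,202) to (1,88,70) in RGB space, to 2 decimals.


d = √[(R₁-R₂)² + (G₁-G₂)² + (B₁-B₂)²]
d = √[(193-1)² + (76-88)² + (202-70)²]
d = √[36864 + 144 + 17424]
d = √54432
d ≈ 233.31


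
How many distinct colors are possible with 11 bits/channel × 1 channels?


Total bits = 11 bits/channel × 1 channels = 11 bits
Distinct colors = 2^11
= 2,048 colors


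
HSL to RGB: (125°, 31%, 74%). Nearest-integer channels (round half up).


H=125°, S=0.31, L=0.74
C = (1-|2L-1|)×S = (1-|0.48|)×0.31 = 0.1612
H' = H/60 = 125/60 ≈ 2.0833; X = C×(1-|H' mod 2 - 1|) ≈ 0.0134
m = L - C/2 = 0.74 - 0.0806 = 0.6594
Sector ⌊H'⌋ = 2 → (R',G',B') = (0.0, 0.1612, ≈0.0134)
RGB = ((R'+m)×255, (G'+m)×255, (B'+m)×255) = (168.147, 209.253, 171.5725)
Round half up → RGB(168, 209, 172)


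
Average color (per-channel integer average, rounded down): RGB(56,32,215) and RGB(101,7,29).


Midpoint: each channel = ⌊(C₁+C₂)/2⌋
R: ⌊(56+101)/2⌋ = 78
G: ⌊(32+7)/2⌋ = 19
B: ⌊(215+29)/2⌋ = 122
= RGB(78, 19, 122)


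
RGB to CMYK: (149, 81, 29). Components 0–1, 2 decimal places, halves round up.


R'=149/255≈0.5843, G'=81/255≈0.3176, B'=29/255≈0.1137
K = 1 - max(R',G',B') = 1 - 149/255 = 106/255 = 0.41568… → 0.42
(1-R'-K)/(1-K) simplifies to (max-R)/max with max = 149:
C = (149-149)/149 = 0/149 = 0 → 0.00
M = (149-81)/149 = 68/149 = 0.45637… → 0.46
Y = (149-29)/149 = 120/149 = 0.80536… → 0.81
= CMYK(0.00, 0.46, 0.81, 0.42)


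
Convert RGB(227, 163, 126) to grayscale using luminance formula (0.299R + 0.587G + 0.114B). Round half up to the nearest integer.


Gray = 0.299×R + 0.587×G + 0.114×B
Gray = 0.299×227 + 0.587×163 + 0.114×126
Gray = 67.873 + 95.681 + 14.364
Gray = 177.918 → round half up → 178
Gray = 178


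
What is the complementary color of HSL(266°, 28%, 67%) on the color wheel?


Complement = opposite side of color wheel = hue + 180°
H' = (266 + 180) mod 360 = 86°
S and L unchanged.
= HSL(86°, 28%, 67%)


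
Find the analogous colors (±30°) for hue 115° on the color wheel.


Base hue: 115°
Left analog: (115 - 30) mod 360 = 85°
Right analog: (115 + 30) mod 360 = 145°
Analogous hues = 85° and 145°


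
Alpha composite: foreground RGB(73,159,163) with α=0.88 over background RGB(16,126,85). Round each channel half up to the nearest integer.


C = α×F + (1-α)×B, with 1-α = 0.12
R: 0.88×73 + 0.12×16 = 64.24 + 1.92 = 66.16 → 66
G: 0.88×159 + 0.12×126 = 139.92 + 15.12 = 155.04 → 155
B: 0.88×163 + 0.12×85 = 143.44 + 10.20 = 153.64 → 154
= RGB(66, 155, 154)


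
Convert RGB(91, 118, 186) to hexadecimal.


R = 91 → 5B (hex)
G = 118 → 76 (hex)
B = 186 → BA (hex)
Hex = #5B76BA


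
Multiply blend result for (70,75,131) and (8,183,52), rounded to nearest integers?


Multiply: C = A×B/255, rounded to nearest integer
R: 70×8/255 = 560/255 ≈ 2.196 → 2
G: 75×183/255 = 13725/255 ≈ 53.824 → 54
B: 131×52/255 = 6812/255 ≈ 26.714 → 27
= RGB(2, 54, 27)


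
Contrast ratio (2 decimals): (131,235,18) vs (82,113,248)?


Linearize each sRGB channel c=v/255: c/12.92 if c ≤ 0.04045 else ((c+0.055)/1.055)^2.4
L = 0.2126×R_lin + 0.7152×G_lin + 0.0722×B_lin
Color 1 (131,235,18):
  R=131: 131/255≈0.5137 > 0.04045 → ((0.5137+0.055)/1.055)^2.4 ≈ 0.22697
  G=235: 235/255≈0.9216 > 0.04045 → ((0.9216+0.055)/1.055)^2.4 ≈ 0.83077
  B=18: 18/255≈0.0706 > 0.04045 → ((0.0706+0.055)/1.055)^2.4 ≈ 0.00605
  L1 = 0.2126×0.22697 + 0.7152×0.83077 + 0.0722×0.00605 ≈ 0.64286
Color 2 (82,113,248):
  R=82: 82/255≈0.3216 > 0.04045 → ((0.3216+0.055)/1.055)^2.4 ≈ 0.08438
  G=113: 113/255≈0.4431 > 0.04045 → ((0.4431+0.055)/1.055)^2.4 ≈ 0.16513
  B=248: 248/255≈0.9725 > 0.04045 → ((0.9725+0.055)/1.055)^2.4 ≈ 0.93869
  L2 = 0.2126×0.08438 + 0.7152×0.16513 + 0.0722×0.93869 ≈ 0.20381
Lighter = 0.64286, Darker = 0.20381
Ratio = (L_lighter + 0.05) / (L_darker + 0.05)
Ratio = (0.64286 + 0.05) / (0.20381 + 0.05) = 0.69286 / 0.25381 ≈ 2.7298
Ratio ≈ 2.73:1


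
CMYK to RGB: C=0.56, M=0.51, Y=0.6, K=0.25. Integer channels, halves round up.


R = 255 × (1-C) × (1-K) = 255 × 0.44 × 0.75 = 84.15 → 84
G = 255 × (1-M) × (1-K) = 255 × 0.49 × 0.75 = 93.7125 → 94
B = 255 × (1-Y) × (1-K) = 255 × 0.40 × 0.75 = 76.5 → 77
= RGB(84, 94, 77)


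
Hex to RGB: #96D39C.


96 → 150 (R)
D3 → 211 (G)
9C → 156 (B)
= RGB(150, 211, 156)


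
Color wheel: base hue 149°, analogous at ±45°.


Base hue: 149°
Left analog: (149 - 45) mod 360 = 104°
Right analog: (149 + 45) mod 360 = 194°
Analogous hues = 104° and 194°


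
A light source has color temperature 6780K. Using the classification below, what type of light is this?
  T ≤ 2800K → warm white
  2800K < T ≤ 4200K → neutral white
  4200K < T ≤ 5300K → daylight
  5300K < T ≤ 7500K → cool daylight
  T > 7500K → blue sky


Temperature: 6780K
5300K < 6780K ≤ 7500K → cool daylight
Classification: cool daylight


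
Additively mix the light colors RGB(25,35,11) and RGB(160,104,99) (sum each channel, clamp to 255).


Additive: each channel = min(255, C₁+C₂)
R: 25+160 = 185 → 185
G: 35+104 = 139 → 139
B: 11+99 = 110 → 110
= RGB(185, 139, 110)


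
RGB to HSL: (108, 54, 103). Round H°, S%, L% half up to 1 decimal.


Normalize: R'=108/255≈0.4235, G'=54/255≈0.2118, B'=103/255≈0.4039
Max=108/255, Min=54/255, Δ=Max-Min=54/255
L = (Max+Min)/2 = (108+54)/510 = 162/510 = 0.31764… → L = 31.8%
L ≤ 0.5 → S = Δ/(Max+Min) = 54/(108+54) = 54/162 = 0.33333… → S = 33.3%
(the 1/255 factors cancel in S and H, so raw channel differences can be used)
Max is R' → H = 60 × (((G-B)/Δ) mod 6) = 60 × (((54-103)/54) mod 6)
  (-49)/54 = -0.9074…; negative, so add 6 → 5.0925…
  H = 60 × 5.0925… = 305.555…° → H = 305.6°
= HSL(305.6°, 33.3%, 31.8%)


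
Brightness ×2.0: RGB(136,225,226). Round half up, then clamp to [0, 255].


Multiply each channel by 2.0, round half up, clamp to [0, 255]
R: 136×2.0 = 272 → clamp → 255
G: 225×2.0 = 450 → clamp → 255
B: 226×2.0 = 452 → clamp → 255
= RGB(255, 255, 255)


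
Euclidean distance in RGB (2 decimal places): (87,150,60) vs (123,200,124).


d = √[(R₁-R₂)² + (G₁-G₂)² + (B₁-B₂)²]
d = √[(87-123)² + (150-200)² + (60-124)²]
d = √[1296 + 2500 + 4096]
d = √7892
d ≈ 88.84


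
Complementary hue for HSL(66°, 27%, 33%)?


Complement = opposite side of color wheel = hue + 180°
H' = (66 + 180) mod 360 = 246°
S and L unchanged.
= HSL(246°, 27%, 33%)
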